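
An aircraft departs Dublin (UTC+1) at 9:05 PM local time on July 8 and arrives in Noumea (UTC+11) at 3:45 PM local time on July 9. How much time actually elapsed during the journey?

Departure in UTC: 9:05 PM − 1:00 = 8:05 PM on Jul 8.
Arrival in UTC: 3:45 PM − 11:00 = 4:45 AM on Jul 9.
Elapsed = 4:45 AM − 8:05 PM (+1 day) = 8 hours 40 minutes.

8 hours 40 minutes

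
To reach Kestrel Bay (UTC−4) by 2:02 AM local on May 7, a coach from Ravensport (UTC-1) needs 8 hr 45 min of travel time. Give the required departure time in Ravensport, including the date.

Target arrival in UTC: 2:02 AM + 4:00 = 6:02 AM on May 7.
Subtract 8 hours and 45 minutes → departure 9:17 PM UTC on May 6.
Ravensport is UTC−1:00: 9:17 PM − 1:00 = 8:17 PM on May 6.

8:17 PM on May 6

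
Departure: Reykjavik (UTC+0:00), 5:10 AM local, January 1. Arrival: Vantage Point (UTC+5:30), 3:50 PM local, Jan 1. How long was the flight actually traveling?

Vantage Point is 5:30 ahead of Reykjavik.
Clock-face elapsed time (ignoring zones) is 10 hours 40 minutes.
Actual elapsed = 10 hours 40 minutes − 5:30 = 5 hours 10 minutes.

5 hours 10 minutes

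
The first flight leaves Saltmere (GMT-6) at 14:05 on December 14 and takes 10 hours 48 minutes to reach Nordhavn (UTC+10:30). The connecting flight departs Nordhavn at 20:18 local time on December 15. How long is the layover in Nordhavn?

Convert departure to UTC: 14:05 + 6:00 = 20:05 UTC on Dec 14.
Add 10 hours 48 minutes flight time → 06:53 UTC (Dec 15).
Nordhavn is UTC+10:30, so local arrival = 06:53 + 10:30 = 17:23 on Dec 15.
Layover = 20:18 − 17:23 = 2 hours 55 minutes.

2 hours 55 minutes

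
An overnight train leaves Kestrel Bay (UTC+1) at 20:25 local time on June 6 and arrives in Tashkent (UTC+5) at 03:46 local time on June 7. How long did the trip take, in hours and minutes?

3 hours 21 minutes

Departure in UTC: 20:25 − 1:00 = 19:25 on Jun 6.
Arrival in UTC: 03:46 − 5:00 = 22:46 on Jun 6.
Elapsed = 22:46 − 19:25 = 3 hours 21 minutes.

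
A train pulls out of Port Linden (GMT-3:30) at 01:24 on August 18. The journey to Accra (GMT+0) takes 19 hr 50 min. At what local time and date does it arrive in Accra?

00:44 on August 19

Convert departure to UTC: 01:24 + 3:30 = 04:54 UTC on Aug 18.
Add 19 hours 50 minutes travel time → 00:44 UTC (Aug 19).
Accra is UTC+0, so local arrival is the same: 00:44 on Aug 19.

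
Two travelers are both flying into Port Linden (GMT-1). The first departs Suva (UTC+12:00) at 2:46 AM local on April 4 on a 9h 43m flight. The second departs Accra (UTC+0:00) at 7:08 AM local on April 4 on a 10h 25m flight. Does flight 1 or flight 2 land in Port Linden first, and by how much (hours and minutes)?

the first, by 17 hours 4 minutes

Flight 1 in UTC: 2:46 AM − 12:00 = 2:46 PM on Apr 3.
+9 hours 43 minutes → arrive 12:29 AM UTC on Apr 4.
Flight 2 departs at 7:08 AM UTC (Apr 4).
+10 hours 25 minutes → arrive 5:33 PM UTC on Apr 4.
Flight 1 lands earlier by 17 hours 4 minutes.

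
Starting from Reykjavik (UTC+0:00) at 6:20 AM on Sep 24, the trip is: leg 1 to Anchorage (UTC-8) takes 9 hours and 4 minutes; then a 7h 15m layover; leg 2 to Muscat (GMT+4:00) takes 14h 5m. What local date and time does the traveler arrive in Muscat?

4:44 PM on September 25

Reykjavik is at UTC+0, so departure is already 6:20 AM UTC on Sep 24.
Add 9 hours 4 minutes leg 1 → 3:24 PM UTC.
Add 7 hours and 15 minutes layover in Anchorage → 10:39 PM UTC.
Add 14 hours 5 minutes leg 2 → 12:44 PM UTC (Sep 25).
Muscat is UTC+4:00, so local arrival = 12:44 PM + 4:00 = 4:44 PM on Sep 25.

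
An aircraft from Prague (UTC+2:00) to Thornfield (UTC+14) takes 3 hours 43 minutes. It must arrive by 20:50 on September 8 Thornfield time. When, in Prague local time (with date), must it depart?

05:07 on September 8

Target arrival in UTC: 20:50 − 14:00 = 06:50 on Sep 8.
Subtract 3 hours and 43 minutes → departure 03:07 UTC on Sep 8.
Prague is UTC+2:00: 03:07 + 2:00 = 05:07 on Sep 8.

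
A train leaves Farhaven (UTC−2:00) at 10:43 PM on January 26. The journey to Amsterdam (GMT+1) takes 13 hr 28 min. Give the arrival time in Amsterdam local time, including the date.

3:11 PM on January 27

Convert departure to UTC: 10:43 PM + 2:00 = 12:43 AM UTC on Jan 27.
Add 13 hours and 28 minutes travel time → 2:11 PM UTC.
Amsterdam is UTC+1:00, so local arrival = 2:11 PM + 1:00 = 3:11 PM on Jan 27.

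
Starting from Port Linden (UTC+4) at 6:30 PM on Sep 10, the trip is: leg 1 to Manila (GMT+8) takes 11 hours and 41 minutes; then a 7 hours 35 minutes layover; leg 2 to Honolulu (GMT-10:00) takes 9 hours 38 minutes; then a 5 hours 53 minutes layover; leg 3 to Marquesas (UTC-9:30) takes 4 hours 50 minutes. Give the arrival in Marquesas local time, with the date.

8:37 PM on September 11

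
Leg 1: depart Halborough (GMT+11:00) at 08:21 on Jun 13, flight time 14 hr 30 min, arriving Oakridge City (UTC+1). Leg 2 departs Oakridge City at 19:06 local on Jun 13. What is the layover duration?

Convert departure to UTC: 08:21 − 11:00 = 21:21 UTC on Jun 12.
Add 14 hours and 30 minutes flight time → 11:51 UTC (Jun 13).
Oakridge City is UTC+1:00, so local arrival = 11:51 + 1:00 = 12:51 on Jun 13.
Layover = 19:06 − 12:51 = 6 hours 15 minutes.

6 hours 15 minutes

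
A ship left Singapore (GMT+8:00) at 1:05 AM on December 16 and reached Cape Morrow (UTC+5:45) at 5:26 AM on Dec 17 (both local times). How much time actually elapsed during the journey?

30 hours 36 minutes

Departure in UTC: 1:05 AM − 8:00 = 5:05 PM on Dec 15.
Arrival in UTC: 5:26 AM − 5:45 = 11:41 PM on Dec 16.
Elapsed = 11:41 PM − 5:05 PM (+1 day) = 30 hours 36 minutes.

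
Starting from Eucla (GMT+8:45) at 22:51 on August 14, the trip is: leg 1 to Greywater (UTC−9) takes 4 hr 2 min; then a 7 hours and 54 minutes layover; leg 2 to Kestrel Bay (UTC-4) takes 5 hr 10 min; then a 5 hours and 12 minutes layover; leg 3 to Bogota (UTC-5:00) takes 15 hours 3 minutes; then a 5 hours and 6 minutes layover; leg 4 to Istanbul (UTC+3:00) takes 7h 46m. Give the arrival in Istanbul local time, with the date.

Convert departure to UTC: 22:51 − 8:45 = 14:06 UTC on Aug 14.
Add 4 hours and 2 minutes leg 1 → 18:08 UTC.
Add 7 hours and 54 minutes layover in Greywater → 02:02 UTC (Aug 15).
Add 5 hours and 10 minutes leg 2 → 07:12 UTC.
Add 5 hours and 12 minutes layover in Kestrel Bay → 12:24 UTC.
Add 15 hours 3 minutes leg 3 → 03:27 UTC (Aug 16).
Add 5 hours 6 minutes layover in Bogota → 08:33 UTC.
Add 7 hours 46 minutes leg 4 → 16:19 UTC.
Istanbul is UTC+3:00, so local arrival = 16:19 + 3:00 = 19:19 on Aug 16.

19:19 on Aug 16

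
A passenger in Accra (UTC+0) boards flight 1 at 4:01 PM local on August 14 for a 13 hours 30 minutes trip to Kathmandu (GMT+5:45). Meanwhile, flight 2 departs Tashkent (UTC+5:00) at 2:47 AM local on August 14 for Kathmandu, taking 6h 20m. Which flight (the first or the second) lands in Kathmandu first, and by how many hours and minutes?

Flight 1 departs at 4:01 PM UTC (Aug 14).
+13 hours 30 minutes → arrive 5:31 AM UTC on Aug 15.
Flight 2 in UTC: 2:47 AM − 5:00 = 9:47 PM on Aug 13.
+6 hours and 20 minutes → arrive 4:07 AM UTC on Aug 14.
Flight 2 lands earlier by 25 hours 24 minutes.

the second, by 25 hours 24 minutes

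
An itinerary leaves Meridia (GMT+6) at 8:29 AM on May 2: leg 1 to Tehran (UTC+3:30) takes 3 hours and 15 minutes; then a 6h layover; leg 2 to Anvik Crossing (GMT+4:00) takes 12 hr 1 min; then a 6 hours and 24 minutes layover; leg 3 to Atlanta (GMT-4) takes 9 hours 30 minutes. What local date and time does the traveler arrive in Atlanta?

Convert departure to UTC: 8:29 AM − 6:00 = 2:29 AM UTC on May 2.
Add 3 hours 15 minutes leg 1 → 5:44 AM UTC.
Add 6 hours layover in Tehran → 11:44 AM UTC.
Add 12 hours and 1 minute leg 2 → 11:45 PM UTC.
Add 6 hours and 24 minutes layover in Anvik Crossing → 6:09 AM UTC (May 3).
Add 9 hours and 30 minutes leg 3 → 3:39 PM UTC.
Atlanta is UTC−4:00, so local arrival = 3:39 PM − 4:00 = 11:39 AM on May 3.

11:39 AM on May 3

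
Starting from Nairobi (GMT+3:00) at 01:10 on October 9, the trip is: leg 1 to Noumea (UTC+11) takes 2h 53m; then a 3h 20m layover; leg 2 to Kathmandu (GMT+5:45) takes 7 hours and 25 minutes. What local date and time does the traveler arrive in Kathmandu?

Convert departure to UTC: 01:10 − 3:00 = 22:10 UTC on Oct 8.
Add 2 hours 53 minutes leg 1 → 01:03 UTC (Oct 9).
Add 3 hours 20 minutes layover in Noumea → 04:23 UTC.
Add 7 hours 25 minutes leg 2 → 11:48 UTC.
Kathmandu is UTC+5:45, so local arrival = 11:48 + 5:45 = 17:33 on Oct 9.

17:33 on Oct 9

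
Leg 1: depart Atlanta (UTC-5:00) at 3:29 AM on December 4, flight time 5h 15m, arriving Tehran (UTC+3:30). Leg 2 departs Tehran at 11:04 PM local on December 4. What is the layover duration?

Convert departure to UTC: 3:29 AM + 5:00 = 8:29 AM UTC on Dec 4.
Add 5 hours 15 minutes flight time → 1:44 PM UTC.
Tehran is UTC+3:30, so local arrival = 1:44 PM + 3:30 = 5:14 PM on Dec 4.
Layover = 11:04 PM − 5:14 PM = 5 hours 50 minutes.

5 hours 50 minutes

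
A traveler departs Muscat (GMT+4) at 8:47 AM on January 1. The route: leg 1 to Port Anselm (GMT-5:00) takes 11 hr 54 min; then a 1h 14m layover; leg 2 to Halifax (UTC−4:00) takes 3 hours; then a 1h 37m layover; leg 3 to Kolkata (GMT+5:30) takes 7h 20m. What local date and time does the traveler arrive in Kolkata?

Convert departure to UTC: 8:47 AM − 4:00 = 4:47 AM UTC on Jan 1.
Add 11 hours 54 minutes leg 1 → 4:41 PM UTC.
Add 1 hour and 14 minutes layover in Port Anselm → 5:55 PM UTC.
Add 3 hours leg 2 → 8:55 PM UTC.
Add 1 hour 37 minutes layover in Halifax → 10:32 PM UTC.
Add 7 hours 20 minutes leg 3 → 5:52 AM UTC (Jan 2).
Kolkata is UTC+5:30, so local arrival = 5:52 AM + 5:30 = 11:22 AM on Jan 2.

11:22 AM on Jan 2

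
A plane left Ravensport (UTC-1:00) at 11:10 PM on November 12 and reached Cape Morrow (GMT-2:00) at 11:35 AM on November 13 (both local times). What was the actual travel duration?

Departure in UTC: 11:10 PM + 1:00 = 12:10 AM on Nov 13.
Arrival in UTC: 11:35 AM + 2:00 = 1:35 PM on Nov 13.
Elapsed = 1:35 PM − 12:10 AM = 13 hours 25 minutes.

13 hours 25 minutes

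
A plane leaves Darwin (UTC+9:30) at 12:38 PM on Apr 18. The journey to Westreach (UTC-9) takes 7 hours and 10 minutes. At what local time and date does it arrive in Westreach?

Convert departure to UTC: 12:38 PM − 9:30 = 3:08 AM UTC on Apr 18.
Add 7 hours and 10 minutes travel time → 10:18 AM UTC.
Westreach is UTC−9:00, so local arrival = 10:18 AM − 9:00 = 1:18 AM on Apr 18.

1:18 AM on Apr 18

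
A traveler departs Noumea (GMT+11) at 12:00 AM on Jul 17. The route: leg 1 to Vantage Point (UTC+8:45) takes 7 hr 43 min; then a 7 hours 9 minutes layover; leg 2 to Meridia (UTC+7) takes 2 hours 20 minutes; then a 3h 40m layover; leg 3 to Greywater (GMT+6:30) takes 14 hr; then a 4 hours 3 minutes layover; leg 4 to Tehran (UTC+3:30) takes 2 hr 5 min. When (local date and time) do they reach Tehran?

Convert departure to UTC: 12:00 AM − 11:00 = 1:00 PM UTC on Jul 16.
Add 7 hours and 43 minutes leg 1 → 8:43 PM UTC.
Add 7 hours 9 minutes layover in Vantage Point → 3:52 AM UTC (Jul 17).
Add 2 hours 20 minutes leg 2 → 6:12 AM UTC.
Add 3 hours 40 minutes layover in Meridia → 9:52 AM UTC.
Add 14 hours leg 3 → 11:52 PM UTC.
Add 4 hours 3 minutes layover in Greywater → 3:55 AM UTC (Jul 18).
Add 2 hours and 5 minutes leg 4 → 6:00 AM UTC.
Tehran is UTC+3:30, so local arrival = 6:00 AM + 3:30 = 9:30 AM on Jul 18.

9:30 AM on July 18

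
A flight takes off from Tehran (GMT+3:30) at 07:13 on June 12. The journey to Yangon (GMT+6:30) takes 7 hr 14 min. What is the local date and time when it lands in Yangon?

17:27 on Jun 12

Yangon is 3:00 ahead of Tehran.
After 7 hours 14 minutes it is 14:27 in Tehran.
Shift by the zone difference: 14:27 + 3:00 = 17:27 on Jun 12 in Yangon.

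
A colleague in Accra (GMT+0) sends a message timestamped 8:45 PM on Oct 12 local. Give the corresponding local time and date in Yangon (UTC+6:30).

3:15 AM on October 13

Accra is UTC+0 so that is 8:45 PM UTC.
Yangon is UTC+6:30: 8:45 PM + 6:30 = 3:15 AM on Oct 13.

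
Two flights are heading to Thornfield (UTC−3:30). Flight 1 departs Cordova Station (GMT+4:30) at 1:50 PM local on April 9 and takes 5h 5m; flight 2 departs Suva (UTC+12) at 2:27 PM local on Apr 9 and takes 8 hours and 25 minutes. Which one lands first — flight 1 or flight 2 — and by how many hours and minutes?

the second, by 3 hours 33 minutes

Flight 1 in UTC: 1:50 PM − 4:30 = 9:20 AM on Apr 9.
+5 hours 5 minutes → arrive 2:25 PM UTC on Apr 9.
Flight 2 in UTC: 2:27 PM − 12:00 = 2:27 AM on Apr 9.
+8 hours 25 minutes → arrive 10:52 AM UTC on Apr 9.
Flight 2 lands earlier by 3 hours 33 minutes.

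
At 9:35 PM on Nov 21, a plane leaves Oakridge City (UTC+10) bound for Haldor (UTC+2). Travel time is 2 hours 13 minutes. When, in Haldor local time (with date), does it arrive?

Haldor is 8:00 behind Oakridge City.
After 2 hours and 13 minutes it is 11:48 PM in Oakridge City.
Shift by the zone difference: 11:48 PM − 8:00 = 3:48 PM on Nov 21 in Haldor.

3:48 PM on November 21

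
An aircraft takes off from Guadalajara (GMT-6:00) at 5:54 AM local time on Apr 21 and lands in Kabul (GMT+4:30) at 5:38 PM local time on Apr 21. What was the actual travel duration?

Departure in UTC: 5:54 AM + 6:00 = 11:54 AM on Apr 21.
Arrival in UTC: 5:38 PM − 4:30 = 1:08 PM on Apr 21.
Elapsed = 1:08 PM − 11:54 AM = 1 hour 14 minutes.

1 hour 14 minutes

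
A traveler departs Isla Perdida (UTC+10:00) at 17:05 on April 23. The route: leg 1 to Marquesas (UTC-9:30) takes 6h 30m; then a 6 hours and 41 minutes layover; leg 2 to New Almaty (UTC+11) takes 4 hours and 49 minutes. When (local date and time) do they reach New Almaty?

Convert departure to UTC: 17:05 − 10:00 = 07:05 UTC on Apr 23.
Add 6 hours 30 minutes leg 1 → 13:35 UTC.
Add 6 hours and 41 minutes layover in Marquesas → 20:16 UTC.
Add 4 hours 49 minutes leg 2 → 01:05 UTC (Apr 24).
New Almaty is UTC+11:00, so local arrival = 01:05 + 11:00 = 12:05 on Apr 24.

12:05 on April 24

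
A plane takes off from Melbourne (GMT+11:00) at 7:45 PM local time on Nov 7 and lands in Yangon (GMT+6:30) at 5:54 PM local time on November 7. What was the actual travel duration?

Yangon is 4:30 behind Melbourne.
Clock-face elapsed time (ignoring zones) is −1 hour 51 minutes.
Actual elapsed = −1 hour 51 minutes + 4:30 = 2 hours 39 minutes.

2 hours 39 minutes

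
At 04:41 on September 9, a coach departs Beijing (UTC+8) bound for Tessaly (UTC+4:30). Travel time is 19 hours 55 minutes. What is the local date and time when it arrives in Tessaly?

Convert departure to UTC: 04:41 − 8:00 = 20:41 UTC on Sep 8.
Add 19 hours and 55 minutes travel time → 16:36 UTC (Sep 9).
Tessaly is UTC+4:30, so local arrival = 16:36 + 4:30 = 21:06 on Sep 9.

21:06 on Sep 9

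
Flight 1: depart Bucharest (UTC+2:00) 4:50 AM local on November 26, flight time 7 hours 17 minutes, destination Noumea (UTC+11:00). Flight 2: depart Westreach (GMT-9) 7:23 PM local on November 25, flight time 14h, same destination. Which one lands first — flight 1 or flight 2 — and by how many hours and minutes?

the first, by 8 hours 16 minutes

Flight 1 in UTC: 4:50 AM − 2:00 = 2:50 AM on Nov 26.
+7 hours and 17 minutes → arrive 10:07 AM UTC on Nov 26.
Flight 2 in UTC: 7:23 PM + 9:00 = 4:23 AM on Nov 26.
+14 hours → arrive 6:23 PM UTC on Nov 26.
Flight 1 lands earlier by 8 hours 16 minutes.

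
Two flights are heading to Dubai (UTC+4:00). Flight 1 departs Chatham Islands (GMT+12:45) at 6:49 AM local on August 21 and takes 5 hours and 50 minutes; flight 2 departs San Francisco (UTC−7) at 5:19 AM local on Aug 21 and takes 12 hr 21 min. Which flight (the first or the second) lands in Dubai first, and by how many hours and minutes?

Flight 1 in UTC: 6:49 AM − 12:45 = 6:04 PM on Aug 20.
+5 hours 50 minutes → arrive 11:54 PM UTC on Aug 20.
Flight 2 in UTC: 5:19 AM + 7:00 = 12:19 PM on Aug 21.
+12 hours and 21 minutes → arrive 12:40 AM UTC on Aug 22.
Flight 1 lands earlier by 24 hours 46 minutes.

the first, by 24 hours 46 minutes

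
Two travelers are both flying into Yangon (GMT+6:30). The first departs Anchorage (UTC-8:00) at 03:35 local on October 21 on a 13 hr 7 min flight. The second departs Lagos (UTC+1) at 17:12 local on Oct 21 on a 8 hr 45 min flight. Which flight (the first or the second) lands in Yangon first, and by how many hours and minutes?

Flight 1 in UTC: 03:35 + 8:00 = 11:35 on Oct 21.
+13 hours 7 minutes → arrive 00:42 UTC on Oct 22.
Flight 2 in UTC: 17:12 − 1:00 = 16:12 on Oct 21.
+8 hours and 45 minutes → arrive 00:57 UTC on Oct 22.
Flight 1 lands earlier by 15 minutes.

the first, by 15 minutes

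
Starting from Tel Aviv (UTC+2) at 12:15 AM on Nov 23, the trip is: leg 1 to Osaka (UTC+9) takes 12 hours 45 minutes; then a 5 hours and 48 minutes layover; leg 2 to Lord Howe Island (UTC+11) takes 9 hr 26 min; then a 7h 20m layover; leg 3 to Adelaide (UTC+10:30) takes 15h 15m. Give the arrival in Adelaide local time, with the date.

11:19 AM on November 25

Convert departure to UTC: 12:15 AM − 2:00 = 10:15 PM UTC on Nov 22.
Add 12 hours and 45 minutes leg 1 → 11:00 AM UTC (Nov 23).
Add 5 hours 48 minutes layover in Osaka → 4:48 PM UTC.
Add 9 hours and 26 minutes leg 2 → 2:14 AM UTC (Nov 24).
Add 7 hours and 20 minutes layover in Lord Howe Island → 9:34 AM UTC.
Add 15 hours and 15 minutes leg 3 → 12:49 AM UTC (Nov 25).
Adelaide is UTC+10:30, so local arrival = 12:49 AM + 10:30 = 11:19 AM on Nov 25.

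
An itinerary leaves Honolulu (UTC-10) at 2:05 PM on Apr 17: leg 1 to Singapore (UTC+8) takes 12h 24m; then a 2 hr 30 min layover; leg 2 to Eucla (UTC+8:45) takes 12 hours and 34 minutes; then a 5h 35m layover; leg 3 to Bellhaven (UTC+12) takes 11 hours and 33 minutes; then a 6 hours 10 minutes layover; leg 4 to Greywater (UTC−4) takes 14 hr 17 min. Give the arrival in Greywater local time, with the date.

Convert departure to UTC: 2:05 PM + 10:00 = 12:05 AM UTC on Apr 18.
Add 12 hours and 24 minutes leg 1 → 12:29 PM UTC.
Add 2 hours and 30 minutes layover in Singapore → 2:59 PM UTC.
Add 12 hours and 34 minutes leg 2 → 3:33 AM UTC (Apr 19).
Add 5 hours and 35 minutes layover in Eucla → 9:08 AM UTC.
Add 11 hours and 33 minutes leg 3 → 8:41 PM UTC.
Add 6 hours and 10 minutes layover in Bellhaven → 2:51 AM UTC (Apr 20).
Add 14 hours and 17 minutes leg 4 → 5:08 PM UTC.
Greywater is UTC−4:00, so local arrival = 5:08 PM − 4:00 = 1:08 PM on Apr 20.

1:08 PM on April 20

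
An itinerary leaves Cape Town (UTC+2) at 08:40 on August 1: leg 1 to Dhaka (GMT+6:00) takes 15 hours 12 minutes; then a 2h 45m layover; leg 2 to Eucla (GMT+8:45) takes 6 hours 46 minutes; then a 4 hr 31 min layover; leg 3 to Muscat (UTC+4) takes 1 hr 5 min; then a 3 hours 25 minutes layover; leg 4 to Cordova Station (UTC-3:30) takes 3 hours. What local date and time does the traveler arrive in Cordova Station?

15:54 on August 2

Convert departure to UTC: 08:40 − 2:00 = 06:40 UTC on Aug 1.
Add 15 hours and 12 minutes leg 1 → 21:52 UTC.
Add 2 hours and 45 minutes layover in Dhaka → 00:37 UTC (Aug 2).
Add 6 hours and 46 minutes leg 2 → 07:23 UTC.
Add 4 hours and 31 minutes layover in Eucla → 11:54 UTC.
Add 1 hour and 5 minutes leg 3 → 12:59 UTC.
Add 3 hours 25 minutes layover in Muscat → 16:24 UTC.
Add 3 hours leg 4 → 19:24 UTC.
Cordova Station is UTC−3:30, so local arrival = 19:24 − 3:30 = 15:54 on Aug 2.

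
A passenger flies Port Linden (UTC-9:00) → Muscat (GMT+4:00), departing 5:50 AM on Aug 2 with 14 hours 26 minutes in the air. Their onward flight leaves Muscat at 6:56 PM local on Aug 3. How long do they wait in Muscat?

Convert departure to UTC: 5:50 AM + 9:00 = 2:50 PM UTC on Aug 2.
Add 14 hours 26 minutes flight time → 5:16 AM UTC (Aug 3).
Muscat is UTC+4:00, so local arrival = 5:16 AM + 4:00 = 9:16 AM on Aug 3.
Layover = 6:56 PM − 9:16 AM = 9 hours 40 minutes.

9 hours 40 minutes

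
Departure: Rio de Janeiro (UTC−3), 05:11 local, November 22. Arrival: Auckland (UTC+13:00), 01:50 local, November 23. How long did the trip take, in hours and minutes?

4 hours 39 minutes

Departure in UTC: 05:11 + 3:00 = 08:11 on Nov 22.
Arrival in UTC: 01:50 − 13:00 = 12:50 on Nov 22.
Elapsed = 12:50 − 08:11 = 4 hours 39 minutes.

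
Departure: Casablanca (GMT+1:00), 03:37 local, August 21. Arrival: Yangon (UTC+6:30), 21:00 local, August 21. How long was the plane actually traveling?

11 hours 53 minutes

Yangon is 5:30 ahead of Casablanca.
Clock-face elapsed time (ignoring zones) is 17 hours 23 minutes.
Actual elapsed = 17 hours 23 minutes − 5:30 = 11 hours 53 minutes.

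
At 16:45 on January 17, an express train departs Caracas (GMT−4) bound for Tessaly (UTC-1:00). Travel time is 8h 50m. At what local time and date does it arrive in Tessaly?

04:35 on January 18

Convert departure to UTC: 16:45 + 4:00 = 20:45 UTC on Jan 17.
Add 8 hours 50 minutes travel time → 05:35 UTC (Jan 18).
Tessaly is UTC−1:00, so local arrival = 05:35 − 1:00 = 04:35 on Jan 18.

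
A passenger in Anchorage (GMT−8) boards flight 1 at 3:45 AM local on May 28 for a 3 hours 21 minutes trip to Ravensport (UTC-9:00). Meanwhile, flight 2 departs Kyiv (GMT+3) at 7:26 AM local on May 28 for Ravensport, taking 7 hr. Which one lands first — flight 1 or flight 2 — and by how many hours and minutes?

the second, by 3 hours 40 minutes

Flight 1 in UTC: 3:45 AM + 8:00 = 11:45 AM on May 28.
+3 hours and 21 minutes → arrive 3:06 PM UTC on May 28.
Flight 2 in UTC: 7:26 AM − 3:00 = 4:26 AM on May 28.
+7 hours → arrive 11:26 AM UTC on May 28.
Flight 2 lands earlier by 3 hours 40 minutes.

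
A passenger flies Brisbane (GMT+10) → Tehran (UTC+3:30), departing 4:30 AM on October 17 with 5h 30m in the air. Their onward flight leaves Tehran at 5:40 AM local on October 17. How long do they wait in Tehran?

2 hours 10 minutes

Convert departure to UTC: 4:30 AM − 10:00 = 6:30 PM UTC on Oct 16.
Add 5 hours and 30 minutes flight time → 12:00 AM UTC (Oct 17).
Tehran is UTC+3:30, so local arrival = 12:00 AM + 3:30 = 3:30 AM on Oct 17.
Layover = 5:40 AM − 3:30 AM = 2 hours 10 minutes.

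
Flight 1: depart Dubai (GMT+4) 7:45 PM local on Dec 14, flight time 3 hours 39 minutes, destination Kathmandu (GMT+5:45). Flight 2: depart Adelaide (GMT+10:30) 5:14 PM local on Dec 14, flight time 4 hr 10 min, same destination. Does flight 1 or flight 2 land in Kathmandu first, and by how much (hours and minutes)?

the second, by 8 hours 30 minutes

Flight 1 in UTC: 7:45 PM − 4:00 = 3:45 PM on Dec 14.
+3 hours and 39 minutes → arrive 7:24 PM UTC on Dec 14.
Flight 2 in UTC: 5:14 PM − 10:30 = 6:44 AM on Dec 14.
+4 hours and 10 minutes → arrive 10:54 AM UTC on Dec 14.
Flight 2 lands earlier by 8 hours 30 minutes.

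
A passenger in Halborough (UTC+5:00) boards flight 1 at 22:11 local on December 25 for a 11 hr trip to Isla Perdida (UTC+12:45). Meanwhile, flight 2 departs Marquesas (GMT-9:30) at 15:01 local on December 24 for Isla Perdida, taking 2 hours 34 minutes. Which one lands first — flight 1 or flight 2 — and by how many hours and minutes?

the second, by 25 hours 6 minutes

Flight 1 in UTC: 22:11 − 5:00 = 17:11 on Dec 25.
+11 hours → arrive 04:11 UTC on Dec 26.
Flight 2 in UTC: 15:01 + 9:30 = 00:31 on Dec 25.
+2 hours 34 minutes → arrive 03:05 UTC on Dec 25.
Flight 2 lands earlier by 25 hours 6 minutes.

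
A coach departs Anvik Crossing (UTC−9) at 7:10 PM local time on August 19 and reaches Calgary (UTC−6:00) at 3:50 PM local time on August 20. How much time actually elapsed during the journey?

17 hours 40 minutes

Departure in UTC: 7:10 PM + 9:00 = 4:10 AM on Aug 20.
Arrival in UTC: 3:50 PM + 6:00 = 9:50 PM on Aug 20.
Elapsed = 9:50 PM − 4:10 AM = 17 hours 40 minutes.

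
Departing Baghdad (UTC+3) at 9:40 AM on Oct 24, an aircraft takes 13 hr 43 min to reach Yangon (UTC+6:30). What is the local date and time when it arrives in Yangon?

Convert departure to UTC: 9:40 AM − 3:00 = 6:40 AM UTC on Oct 24.
Add 13 hours 43 minutes travel time → 8:23 PM UTC.
Yangon is UTC+6:30, so local arrival = 8:23 PM + 6:30 = 2:53 AM on Oct 25.

2:53 AM on Oct 25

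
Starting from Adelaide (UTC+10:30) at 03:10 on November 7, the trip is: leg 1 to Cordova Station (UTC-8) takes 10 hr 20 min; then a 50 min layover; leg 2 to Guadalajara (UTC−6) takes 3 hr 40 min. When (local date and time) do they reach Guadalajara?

Convert departure to UTC: 03:10 − 10:30 = 16:40 UTC on Nov 6.
Add 10 hours 20 minutes leg 1 → 03:00 UTC (Nov 7).
Add 50 minutes layover in Cordova Station → 03:50 UTC.
Add 3 hours 40 minutes leg 2 → 07:30 UTC.
Guadalajara is UTC−6:00, so local arrival = 07:30 − 6:00 = 01:30 on Nov 7.

01:30 on November 7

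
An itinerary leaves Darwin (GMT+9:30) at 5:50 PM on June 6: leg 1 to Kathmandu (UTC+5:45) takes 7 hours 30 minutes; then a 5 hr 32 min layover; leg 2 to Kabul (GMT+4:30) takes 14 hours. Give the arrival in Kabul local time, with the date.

3:52 PM on Jun 7

Convert departure to UTC: 5:50 PM − 9:30 = 8:20 AM UTC on Jun 6.
Add 7 hours 30 minutes leg 1 → 3:50 PM UTC.
Add 5 hours and 32 minutes layover in Kathmandu → 9:22 PM UTC.
Add 14 hours leg 2 → 11:22 AM UTC (Jun 7).
Kabul is UTC+4:30, so local arrival = 11:22 AM + 4:30 = 3:52 PM on Jun 7.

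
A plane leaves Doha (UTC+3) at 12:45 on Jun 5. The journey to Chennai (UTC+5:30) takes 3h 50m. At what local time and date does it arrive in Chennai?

19:05 on Jun 5

Convert departure to UTC: 12:45 − 3:00 = 09:45 UTC on Jun 5.
Add 3 hours and 50 minutes travel time → 13:35 UTC.
Chennai is UTC+5:30, so local arrival = 13:35 + 5:30 = 19:05 on Jun 5.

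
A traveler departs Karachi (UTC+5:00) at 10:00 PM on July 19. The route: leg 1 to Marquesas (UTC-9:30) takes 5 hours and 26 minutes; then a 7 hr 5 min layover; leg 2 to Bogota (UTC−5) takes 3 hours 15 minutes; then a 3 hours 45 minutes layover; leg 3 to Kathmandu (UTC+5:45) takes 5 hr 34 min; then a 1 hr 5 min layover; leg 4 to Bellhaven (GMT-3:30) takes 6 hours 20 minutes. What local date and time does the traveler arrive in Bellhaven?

10:00 PM on Jul 20

Convert departure to UTC: 10:00 PM − 5:00 = 5:00 PM UTC on Jul 19.
Add 5 hours and 26 minutes leg 1 → 10:26 PM UTC.
Add 7 hours 5 minutes layover in Marquesas → 5:31 AM UTC (Jul 20).
Add 3 hours and 15 minutes leg 2 → 8:46 AM UTC.
Add 3 hours 45 minutes layover in Bogota → 12:31 PM UTC.
Add 5 hours and 34 minutes leg 3 → 6:05 PM UTC.
Add 1 hour 5 minutes layover in Kathmandu → 7:10 PM UTC.
Add 6 hours 20 minutes leg 4 → 1:30 AM UTC (Jul 21).
Bellhaven is UTC−3:30, so local arrival = 1:30 AM − 3:30 = 10:00 PM on Jul 20.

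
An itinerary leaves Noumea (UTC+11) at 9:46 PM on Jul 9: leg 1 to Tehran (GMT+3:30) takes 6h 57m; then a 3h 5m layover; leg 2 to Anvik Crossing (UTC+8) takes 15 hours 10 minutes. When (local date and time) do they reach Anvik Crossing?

7:58 PM on July 10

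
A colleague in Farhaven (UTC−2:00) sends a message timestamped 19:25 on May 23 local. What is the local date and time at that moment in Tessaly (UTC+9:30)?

Tessaly is 11:30 ahead of Farhaven.
Shift by the zone difference: 19:25 + 11:30 = 06:55 on May 24 in Tessaly.

06:55 on May 24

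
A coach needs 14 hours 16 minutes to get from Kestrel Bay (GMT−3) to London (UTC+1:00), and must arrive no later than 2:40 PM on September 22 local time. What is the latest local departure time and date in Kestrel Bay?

Target arrival in UTC: 2:40 PM − 1:00 = 1:40 PM on Sep 22.
Subtract 14 hours 16 minutes → departure 11:24 PM UTC on Sep 21.
Kestrel Bay is UTC−3:00: 11:24 PM − 3:00 = 8:24 PM on Sep 21.

8:24 PM on September 21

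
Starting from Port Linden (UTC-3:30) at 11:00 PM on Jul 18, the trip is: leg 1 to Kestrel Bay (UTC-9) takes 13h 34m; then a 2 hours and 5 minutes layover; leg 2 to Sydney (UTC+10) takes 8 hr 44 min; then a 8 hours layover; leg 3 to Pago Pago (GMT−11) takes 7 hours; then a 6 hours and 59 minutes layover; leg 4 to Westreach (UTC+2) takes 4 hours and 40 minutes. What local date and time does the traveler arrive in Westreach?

Convert departure to UTC: 11:00 PM + 3:30 = 2:30 AM UTC on Jul 19.
Add 13 hours 34 minutes leg 1 → 4:04 PM UTC.
Add 2 hours and 5 minutes layover in Kestrel Bay → 6:09 PM UTC.
Add 8 hours and 44 minutes leg 2 → 2:53 AM UTC (Jul 20).
Add 8 hours layover in Sydney → 10:53 AM UTC.
Add 7 hours leg 3 → 5:53 PM UTC.
Add 6 hours 59 minutes layover in Pago Pago → 12:52 AM UTC (Jul 21).
Add 4 hours and 40 minutes leg 4 → 5:32 AM UTC.
Westreach is UTC+2:00, so local arrival = 5:32 AM + 2:00 = 7:32 AM on Jul 21.

7:32 AM on July 21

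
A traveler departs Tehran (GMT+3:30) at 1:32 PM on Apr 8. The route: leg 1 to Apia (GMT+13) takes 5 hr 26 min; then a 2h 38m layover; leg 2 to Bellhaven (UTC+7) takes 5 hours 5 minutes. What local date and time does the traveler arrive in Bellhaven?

6:11 AM on Apr 9

Convert departure to UTC: 1:32 PM − 3:30 = 10:02 AM UTC on Apr 8.
Add 5 hours and 26 minutes leg 1 → 3:28 PM UTC.
Add 2 hours and 38 minutes layover in Apia → 6:06 PM UTC.
Add 5 hours and 5 minutes leg 2 → 11:11 PM UTC.
Bellhaven is UTC+7:00, so local arrival = 11:11 PM + 7:00 = 6:11 AM on Apr 9.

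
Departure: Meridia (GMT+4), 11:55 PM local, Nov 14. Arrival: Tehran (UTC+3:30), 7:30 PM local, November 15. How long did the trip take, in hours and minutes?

Departure in UTC: 11:55 PM − 4:00 = 7:55 PM on Nov 14.
Arrival in UTC: 7:30 PM − 3:30 = 4:00 PM on Nov 15.
Elapsed = 4:00 PM − 7:55 PM (+1 day) = 20 hours 5 minutes.

20 hours 5 minutes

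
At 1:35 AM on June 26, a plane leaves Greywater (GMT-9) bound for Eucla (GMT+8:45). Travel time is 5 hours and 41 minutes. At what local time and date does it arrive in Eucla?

1:01 AM on Jun 27

Convert departure to UTC: 1:35 AM + 9:00 = 10:35 AM UTC on Jun 26.
Add 5 hours 41 minutes travel time → 4:16 PM UTC.
Eucla is UTC+8:45, so local arrival = 4:16 PM + 8:45 = 1:01 AM on Jun 27.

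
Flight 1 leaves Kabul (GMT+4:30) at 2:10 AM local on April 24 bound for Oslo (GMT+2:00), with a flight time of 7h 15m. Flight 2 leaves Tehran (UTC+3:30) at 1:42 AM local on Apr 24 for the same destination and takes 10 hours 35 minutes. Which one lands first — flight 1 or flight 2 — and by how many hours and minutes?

the first, by 3 hours 52 minutes

Flight 1 in UTC: 2:10 AM − 4:30 = 9:40 PM on Apr 23.
+7 hours and 15 minutes → arrive 4:55 AM UTC on Apr 24.
Flight 2 in UTC: 1:42 AM − 3:30 = 10:12 PM on Apr 23.
+10 hours and 35 minutes → arrive 8:47 AM UTC on Apr 24.
Flight 1 lands earlier by 3 hours 52 minutes.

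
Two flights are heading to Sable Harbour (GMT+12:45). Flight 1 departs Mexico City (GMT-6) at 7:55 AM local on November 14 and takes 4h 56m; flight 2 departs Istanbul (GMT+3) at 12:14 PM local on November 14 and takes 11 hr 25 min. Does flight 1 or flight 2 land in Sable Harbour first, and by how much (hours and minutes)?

the first, by 1 hour 48 minutes

Flight 1 in UTC: 7:55 AM + 6:00 = 1:55 PM on Nov 14.
+4 hours and 56 minutes → arrive 6:51 PM UTC on Nov 14.
Flight 2 in UTC: 12:14 PM − 3:00 = 9:14 AM on Nov 14.
+11 hours 25 minutes → arrive 8:39 PM UTC on Nov 14.
Flight 1 lands earlier by 1 hour 48 minutes.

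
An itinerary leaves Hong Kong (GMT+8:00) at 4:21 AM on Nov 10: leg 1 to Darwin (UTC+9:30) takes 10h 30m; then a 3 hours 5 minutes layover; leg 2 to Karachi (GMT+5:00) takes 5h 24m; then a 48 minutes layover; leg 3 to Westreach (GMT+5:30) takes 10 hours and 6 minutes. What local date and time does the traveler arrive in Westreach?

7:44 AM on Nov 11

Convert departure to UTC: 4:21 AM − 8:00 = 8:21 PM UTC on Nov 9.
Add 10 hours 30 minutes leg 1 → 6:51 AM UTC (Nov 10).
Add 3 hours and 5 minutes layover in Darwin → 9:56 AM UTC.
Add 5 hours 24 minutes leg 2 → 3:20 PM UTC.
Add 48 minutes layover in Karachi → 4:08 PM UTC.
Add 10 hours and 6 minutes leg 3 → 2:14 AM UTC (Nov 11).
Westreach is UTC+5:30, so local arrival = 2:14 AM + 5:30 = 7:44 AM on Nov 11.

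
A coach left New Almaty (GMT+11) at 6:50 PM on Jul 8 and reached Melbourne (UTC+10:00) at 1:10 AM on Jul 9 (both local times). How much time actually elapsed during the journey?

Departure in UTC: 6:50 PM − 11:00 = 7:50 AM on Jul 8.
Arrival in UTC: 1:10 AM − 10:00 = 3:10 PM on Jul 8.
Elapsed = 3:10 PM − 7:50 AM = 7 hours 20 minutes.

7 hours 20 minutes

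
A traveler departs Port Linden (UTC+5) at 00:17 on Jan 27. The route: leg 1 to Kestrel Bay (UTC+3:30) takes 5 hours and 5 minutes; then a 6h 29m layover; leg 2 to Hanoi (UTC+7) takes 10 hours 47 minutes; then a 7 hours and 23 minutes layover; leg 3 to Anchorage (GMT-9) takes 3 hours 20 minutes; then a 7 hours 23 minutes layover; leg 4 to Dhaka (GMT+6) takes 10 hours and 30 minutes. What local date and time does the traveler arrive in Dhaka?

Convert departure to UTC: 00:17 − 5:00 = 19:17 UTC on Jan 26.
Add 5 hours 5 minutes leg 1 → 00:22 UTC (Jan 27).
Add 6 hours 29 minutes layover in Kestrel Bay → 06:51 UTC.
Add 10 hours 47 minutes leg 2 → 17:38 UTC.
Add 7 hours and 23 minutes layover in Hanoi → 01:01 UTC (Jan 28).
Add 3 hours and 20 minutes leg 3 → 04:21 UTC.
Add 7 hours 23 minutes layover in Anchorage → 11:44 UTC.
Add 10 hours 30 minutes leg 4 → 22:14 UTC.
Dhaka is UTC+6:00, so local arrival = 22:14 + 6:00 = 04:14 on Jan 29.

04:14 on Jan 29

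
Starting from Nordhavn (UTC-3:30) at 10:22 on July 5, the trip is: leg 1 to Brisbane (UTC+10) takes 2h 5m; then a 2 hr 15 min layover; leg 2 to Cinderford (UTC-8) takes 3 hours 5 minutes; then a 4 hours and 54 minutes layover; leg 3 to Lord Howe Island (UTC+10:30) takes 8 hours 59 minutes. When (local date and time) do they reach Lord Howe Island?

21:40 on Jul 6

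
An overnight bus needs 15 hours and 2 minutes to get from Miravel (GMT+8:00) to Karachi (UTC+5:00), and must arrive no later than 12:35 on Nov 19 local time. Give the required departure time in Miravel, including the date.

Target arrival in UTC: 12:35 − 5:00 = 07:35 on Nov 19.
Subtract 15 hours 2 minutes → departure 16:33 UTC on Nov 18.
Miravel is UTC+8:00: 16:33 + 8:00 = 00:33 on Nov 19.

00:33 on November 19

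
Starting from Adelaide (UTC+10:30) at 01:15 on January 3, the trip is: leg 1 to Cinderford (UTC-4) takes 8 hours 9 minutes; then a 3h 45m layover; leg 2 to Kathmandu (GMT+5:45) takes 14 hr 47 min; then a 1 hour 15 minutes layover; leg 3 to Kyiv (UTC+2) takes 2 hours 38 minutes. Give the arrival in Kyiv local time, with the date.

23:19 on January 3

Convert departure to UTC: 01:15 − 10:30 = 14:45 UTC on Jan 2.
Add 8 hours 9 minutes leg 1 → 22:54 UTC.
Add 3 hours and 45 minutes layover in Cinderford → 02:39 UTC (Jan 3).
Add 14 hours and 47 minutes leg 2 → 17:26 UTC.
Add 1 hour and 15 minutes layover in Kathmandu → 18:41 UTC.
Add 2 hours 38 minutes leg 3 → 21:19 UTC.
Kyiv is UTC+2:00, so local arrival = 21:19 + 2:00 = 23:19 on Jan 3.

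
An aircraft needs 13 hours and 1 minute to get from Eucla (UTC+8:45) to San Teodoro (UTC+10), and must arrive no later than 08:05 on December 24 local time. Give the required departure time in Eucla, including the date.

Target arrival in UTC: 08:05 − 10:00 = 22:05 on Dec 23.
Subtract 13 hours and 1 minute → departure 09:04 UTC on Dec 23.
Eucla is UTC+8:45: 09:04 + 8:45 = 17:49 on Dec 23.

17:49 on December 23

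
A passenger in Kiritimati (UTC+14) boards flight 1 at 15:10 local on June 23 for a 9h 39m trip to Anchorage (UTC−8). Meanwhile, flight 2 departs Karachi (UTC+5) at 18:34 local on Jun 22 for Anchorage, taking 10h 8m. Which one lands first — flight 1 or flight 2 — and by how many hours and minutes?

Flight 1 in UTC: 15:10 − 14:00 = 01:10 on Jun 23.
+9 hours and 39 minutes → arrive 10:49 UTC on Jun 23.
Flight 2 in UTC: 18:34 − 5:00 = 13:34 on Jun 22.
+10 hours and 8 minutes → arrive 23:42 UTC on Jun 22.
Flight 2 lands earlier by 11 hours 7 minutes.

the second, by 11 hours 7 minutes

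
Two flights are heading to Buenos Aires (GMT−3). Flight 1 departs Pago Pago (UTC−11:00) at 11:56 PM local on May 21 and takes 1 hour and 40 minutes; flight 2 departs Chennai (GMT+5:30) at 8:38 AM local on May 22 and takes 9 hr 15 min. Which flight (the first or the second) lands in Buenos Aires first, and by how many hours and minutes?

the second, by 13 minutes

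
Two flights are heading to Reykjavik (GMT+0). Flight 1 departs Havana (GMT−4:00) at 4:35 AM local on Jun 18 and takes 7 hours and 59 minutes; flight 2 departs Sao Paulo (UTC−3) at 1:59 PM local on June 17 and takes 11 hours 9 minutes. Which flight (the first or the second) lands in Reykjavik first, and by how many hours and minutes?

the second, by 12 hours 26 minutes

Flight 1 in UTC: 4:35 AM + 4:00 = 8:35 AM on Jun 18.
+7 hours 59 minutes → arrive 4:34 PM UTC on Jun 18.
Flight 2 in UTC: 1:59 PM + 3:00 = 4:59 PM on Jun 17.
+11 hours 9 minutes → arrive 4:08 AM UTC on Jun 18.
Flight 2 lands earlier by 12 hours 26 minutes.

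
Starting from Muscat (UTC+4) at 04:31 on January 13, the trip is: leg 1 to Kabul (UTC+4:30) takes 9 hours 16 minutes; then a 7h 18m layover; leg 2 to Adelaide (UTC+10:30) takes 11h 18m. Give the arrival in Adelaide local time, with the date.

14:53 on January 14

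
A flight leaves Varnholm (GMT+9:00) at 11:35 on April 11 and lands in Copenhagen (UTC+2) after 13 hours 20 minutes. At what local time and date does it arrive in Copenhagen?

Convert departure to UTC: 11:35 − 9:00 = 02:35 UTC on Apr 11.
Add 13 hours and 20 minutes travel time → 15:55 UTC.
Copenhagen is UTC+2:00, so local arrival = 15:55 + 2:00 = 17:55 on Apr 11.

17:55 on Apr 11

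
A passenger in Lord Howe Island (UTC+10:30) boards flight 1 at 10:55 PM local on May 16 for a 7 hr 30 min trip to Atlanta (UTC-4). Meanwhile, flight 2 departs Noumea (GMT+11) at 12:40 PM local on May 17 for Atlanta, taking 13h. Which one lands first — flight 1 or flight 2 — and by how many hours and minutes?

Flight 1 in UTC: 10:55 PM − 10:30 = 12:25 PM on May 16.
+7 hours and 30 minutes → arrive 7:55 PM UTC on May 16.
Flight 2 in UTC: 12:40 PM − 11:00 = 1:40 AM on May 17.
+13 hours → arrive 2:40 PM UTC on May 17.
Flight 1 lands earlier by 18 hours 45 minutes.

the first, by 18 hours 45 minutes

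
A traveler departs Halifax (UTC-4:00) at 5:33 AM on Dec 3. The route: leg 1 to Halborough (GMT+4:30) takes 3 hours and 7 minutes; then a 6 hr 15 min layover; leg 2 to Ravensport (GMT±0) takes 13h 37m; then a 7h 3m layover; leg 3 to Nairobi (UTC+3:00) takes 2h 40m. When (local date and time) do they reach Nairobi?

Convert departure to UTC: 5:33 AM + 4:00 = 9:33 AM UTC on Dec 3.
Add 3 hours and 7 minutes leg 1 → 12:40 PM UTC.
Add 6 hours and 15 minutes layover in Halborough → 6:55 PM UTC.
Add 13 hours and 37 minutes leg 2 → 8:32 AM UTC (Dec 4).
Add 7 hours and 3 minutes layover in Ravensport → 3:35 PM UTC.
Add 2 hours and 40 minutes leg 3 → 6:15 PM UTC.
Nairobi is UTC+3:00, so local arrival = 6:15 PM + 3:00 = 9:15 PM on Dec 4.

9:15 PM on Dec 4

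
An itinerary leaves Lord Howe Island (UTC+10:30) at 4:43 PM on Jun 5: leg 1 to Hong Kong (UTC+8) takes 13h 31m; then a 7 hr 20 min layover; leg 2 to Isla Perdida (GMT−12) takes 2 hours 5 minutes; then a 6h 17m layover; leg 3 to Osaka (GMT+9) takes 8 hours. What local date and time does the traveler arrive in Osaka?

4:26 AM on Jun 7

Convert departure to UTC: 4:43 PM − 10:30 = 6:13 AM UTC on Jun 5.
Add 13 hours and 31 minutes leg 1 → 7:44 PM UTC.
Add 7 hours and 20 minutes layover in Hong Kong → 3:04 AM UTC (Jun 6).
Add 2 hours 5 minutes leg 2 → 5:09 AM UTC.
Add 6 hours 17 minutes layover in Isla Perdida → 11:26 AM UTC.
Add 8 hours leg 3 → 7:26 PM UTC.
Osaka is UTC+9:00, so local arrival = 7:26 PM + 9:00 = 4:26 AM on Jun 7.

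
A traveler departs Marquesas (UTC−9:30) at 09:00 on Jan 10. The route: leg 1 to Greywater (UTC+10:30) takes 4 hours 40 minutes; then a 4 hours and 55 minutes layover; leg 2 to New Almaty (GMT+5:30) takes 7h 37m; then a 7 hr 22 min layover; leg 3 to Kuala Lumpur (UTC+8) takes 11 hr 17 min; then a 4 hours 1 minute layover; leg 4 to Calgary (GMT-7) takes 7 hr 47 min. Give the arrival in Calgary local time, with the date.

Convert departure to UTC: 09:00 + 9:30 = 18:30 UTC on Jan 10.
Add 4 hours 40 minutes leg 1 → 23:10 UTC.
Add 4 hours 55 minutes layover in Greywater → 04:05 UTC (Jan 11).
Add 7 hours 37 minutes leg 2 → 11:42 UTC.
Add 7 hours 22 minutes layover in New Almaty → 19:04 UTC.
Add 11 hours and 17 minutes leg 3 → 06:21 UTC (Jan 12).
Add 4 hours and 1 minute layover in Kuala Lumpur → 10:22 UTC.
Add 7 hours 47 minutes leg 4 → 18:09 UTC.
Calgary is UTC−7:00, so local arrival = 18:09 − 7:00 = 11:09 on Jan 12.

11:09 on Jan 12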